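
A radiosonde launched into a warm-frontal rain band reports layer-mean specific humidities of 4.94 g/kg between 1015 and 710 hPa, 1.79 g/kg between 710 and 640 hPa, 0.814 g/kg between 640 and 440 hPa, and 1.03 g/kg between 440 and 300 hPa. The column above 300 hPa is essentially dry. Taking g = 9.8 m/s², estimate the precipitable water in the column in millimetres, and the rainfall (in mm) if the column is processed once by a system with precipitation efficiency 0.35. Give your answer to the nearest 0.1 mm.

PW ≈ 19.8 mm; rainfall ≈ 6.9 mm

Precipitable water is the column-integrated vapour mass per unit area: PW = (1/g) Σ q̄ Δp, with q in kg/kg and Δp in Pa (1 kg/m² of water = 1 mm).
Layer 1015–710 hPa: Δp = 305 hPa = 30500 Pa, q̄ = 0.00494 kg/kg → 0.00494 × 30500 / 9.8 = 15.37 mm
Layer 710–640 hPa: Δp = 70 hPa = 7000 Pa, q̄ = 0.00179 kg/kg → 0.00179 × 7000 / 9.8 = 1.28 mm
Layer 640–440 hPa: Δp = 200 hPa = 20000 Pa, q̄ = 0.000814 kg/kg → 0.000814 × 20000 / 9.8 = 1.66 mm
Layer 440–300 hPa: Δp = 140 hPa = 14000 Pa, q̄ = 0.00103 kg/kg → 0.00103 × 14000 / 9.8 = 1.47 mm
PW = 15.37 + 1.28 + 1.66 + 1.47 = 19.78 ≈ 19.8 mm.
Rainfall = ε × PW = 0.35 × 19.8 = 6.9 mm.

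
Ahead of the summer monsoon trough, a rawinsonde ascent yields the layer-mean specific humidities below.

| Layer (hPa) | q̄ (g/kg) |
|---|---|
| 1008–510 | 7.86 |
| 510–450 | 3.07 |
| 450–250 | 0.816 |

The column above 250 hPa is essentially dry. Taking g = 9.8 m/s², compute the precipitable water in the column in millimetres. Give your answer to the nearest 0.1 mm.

PW ≈ 43.5 mm

Precipitable water is the column-integrated vapour mass per unit area: PW = (1/g) Σ q̄ Δp, with q in kg/kg and Δp in Pa (1 kg/m² of water = 1 mm).
Layer 1008–510 hPa: Δp = 498 hPa = 49800 Pa, q̄ = 0.00786 kg/kg → 0.00786 × 49800 / 9.8 = 39.94 mm
Layer 510–450 hPa: Δp = 60 hPa = 6000 Pa, q̄ = 0.00307 kg/kg → 0.00307 × 6000 / 9.8 = 1.88 mm
Layer 450–250 hPa: Δp = 200 hPa = 20000 Pa, q̄ = 0.000816 kg/kg → 0.000816 × 20000 / 9.8 = 1.67 mm
PW = 39.94 + 1.88 + 1.67 = 43.49 ≈ 43.5 mm.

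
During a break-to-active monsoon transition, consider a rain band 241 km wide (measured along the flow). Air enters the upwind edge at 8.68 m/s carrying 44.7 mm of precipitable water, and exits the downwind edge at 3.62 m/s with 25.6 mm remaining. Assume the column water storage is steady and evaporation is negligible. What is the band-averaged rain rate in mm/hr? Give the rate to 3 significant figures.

R ≈ 4.41 mm/hr

Column moisture flux per unit crosswind length is F = V × PW.
Inflow: F_in = 8.68 × 44.7 = 387.996 mm·m/s
Outflow: F_out = 3.62 × 25.6 = 92.672 mm·m/s
Steady-state rate R = (F_in − F_out)/L = (387.996 − 92.672) / 241000 m = 1.225e-03 mm/s.
R = 1.225e-03 × 3600 = 4.41 mm/hr.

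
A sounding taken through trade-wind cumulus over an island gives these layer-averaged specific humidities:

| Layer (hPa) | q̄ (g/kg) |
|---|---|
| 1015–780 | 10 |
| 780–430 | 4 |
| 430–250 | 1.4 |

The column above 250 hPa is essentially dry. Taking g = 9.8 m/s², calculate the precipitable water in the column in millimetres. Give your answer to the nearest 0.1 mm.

Precipitable water is the column-integrated vapour mass per unit area: PW = (1/g) Σ q̄ Δp, with q in kg/kg and Δp in Pa (1 kg/m² of water = 1 mm).
Layer 1015–780 hPa: Δp = 235 hPa = 23500 Pa, q̄ = 0.01 kg/kg → 0.01 × 23500 / 9.8 = 23.98 mm
Layer 780–430 hPa: Δp = 350 hPa = 35000 Pa, q̄ = 0.004 kg/kg → 0.004 × 35000 / 9.8 = 14.29 mm
Layer 430–250 hPa: Δp = 180 hPa = 18000 Pa, q̄ = 0.0014 kg/kg → 0.0014 × 18000 / 9.8 = 2.57 mm
PW = 23.98 + 14.29 + 2.57 = 40.84 ≈ 40.8 mm.

PW ≈ 40.8 mm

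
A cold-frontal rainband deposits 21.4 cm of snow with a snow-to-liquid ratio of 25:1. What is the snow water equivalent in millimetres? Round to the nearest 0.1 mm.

SWE ≈ 8.6 mm

SWE = snow depth / ratio = 21.4 cm / 25 = 0.856 cm = 8.6 mm.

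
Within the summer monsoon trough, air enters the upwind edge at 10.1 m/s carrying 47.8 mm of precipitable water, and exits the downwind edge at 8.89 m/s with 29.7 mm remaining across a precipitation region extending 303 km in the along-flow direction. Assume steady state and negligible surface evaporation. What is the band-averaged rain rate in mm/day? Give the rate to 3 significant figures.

Column moisture flux per unit crosswind length is F = V × PW.
Inflow: F_in = 10.1 × 47.8 = 482.78 mm·m/s
Outflow: F_out = 8.89 × 29.7 = 264.033 mm·m/s
Steady-state rate R = (F_in − F_out)/L = (482.78 − 264.033) / 303000 m = 7.219e-04 mm/s.
R = 7.219e-04 × 3600 × 24 = 62.4 mm/day.

R ≈ 62.4 mm/day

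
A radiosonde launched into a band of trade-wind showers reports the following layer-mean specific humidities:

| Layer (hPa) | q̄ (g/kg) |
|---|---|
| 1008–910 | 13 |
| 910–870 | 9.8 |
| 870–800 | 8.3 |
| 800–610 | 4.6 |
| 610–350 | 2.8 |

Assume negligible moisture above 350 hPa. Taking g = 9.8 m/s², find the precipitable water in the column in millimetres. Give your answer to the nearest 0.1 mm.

PW ≈ 39.3 mm

Precipitable water is the column-integrated vapour mass per unit area: PW = (1/g) Σ q̄ Δp, with q in kg/kg and Δp in Pa (1 kg/m² of water = 1 mm).
Layer 1008–910 hPa: Δp = 98 hPa = 9800 Pa, q̄ = 0.013 kg/kg → 0.013 × 9800 / 9.8 = 13.00 mm
Layer 910–870 hPa: Δp = 40 hPa = 4000 Pa, q̄ = 0.0098 kg/kg → 0.0098 × 4000 / 9.8 = 4.00 mm
Layer 870–800 hPa: Δp = 70 hPa = 7000 Pa, q̄ = 0.0083 kg/kg → 0.0083 × 7000 / 9.8 = 5.93 mm
Layer 800–610 hPa: Δp = 190 hPa = 19000 Pa, q̄ = 0.0046 kg/kg → 0.0046 × 19000 / 9.8 = 8.92 mm
Layer 610–350 hPa: Δp = 260 hPa = 26000 Pa, q̄ = 0.0028 kg/kg → 0.0028 × 26000 / 9.8 = 7.43 mm
PW = 13.00 + 4.00 + 5.93 + 8.92 + 7.43 = 39.28 ≈ 39.3 mm.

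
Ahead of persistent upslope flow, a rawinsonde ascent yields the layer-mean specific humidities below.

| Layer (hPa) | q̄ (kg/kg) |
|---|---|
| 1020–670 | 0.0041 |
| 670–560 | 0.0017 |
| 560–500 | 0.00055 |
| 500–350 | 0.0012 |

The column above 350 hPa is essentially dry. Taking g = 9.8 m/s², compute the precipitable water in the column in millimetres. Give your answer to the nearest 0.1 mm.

PW ≈ 18.7 mm

Precipitable water is the column-integrated vapour mass per unit area: PW = (1/g) Σ q̄ Δp, with q in kg/kg and Δp in Pa (1 kg/m² of water = 1 mm).
Layer 1020–670 hPa: Δp = 350 hPa = 35000 Pa, q̄ = 0.0041 kg/kg → 0.0041 × 35000 / 9.8 = 14.64 mm
Layer 670–560 hPa: Δp = 110 hPa = 11000 Pa, q̄ = 0.0017 kg/kg → 0.0017 × 11000 / 9.8 = 1.91 mm
Layer 560–500 hPa: Δp = 60 hPa = 6000 Pa, q̄ = 0.00055 kg/kg → 0.00055 × 6000 / 9.8 = 0.34 mm
Layer 500–350 hPa: Δp = 150 hPa = 15000 Pa, q̄ = 0.0012 kg/kg → 0.0012 × 15000 / 9.8 = 1.84 mm
PW = 14.64 + 1.91 + 0.34 + 1.84 = 18.73 ≈ 18.7 mm.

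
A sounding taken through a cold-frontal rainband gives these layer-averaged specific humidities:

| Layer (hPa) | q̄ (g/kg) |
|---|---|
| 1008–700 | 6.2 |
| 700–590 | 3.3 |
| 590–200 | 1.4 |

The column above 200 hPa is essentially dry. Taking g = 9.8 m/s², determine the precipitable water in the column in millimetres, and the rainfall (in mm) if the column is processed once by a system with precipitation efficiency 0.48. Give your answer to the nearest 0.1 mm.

Precipitable water is the column-integrated vapour mass per unit area: PW = (1/g) Σ q̄ Δp, with q in kg/kg and Δp in Pa (1 kg/m² of water = 1 mm).
Layer 1008–700 hPa: Δp = 308 hPa = 30800 Pa, q̄ = 0.0062 kg/kg → 0.0062 × 30800 / 9.8 = 19.49 mm
Layer 700–590 hPa: Δp = 110 hPa = 11000 Pa, q̄ = 0.0033 kg/kg → 0.0033 × 11000 / 9.8 = 3.70 mm
Layer 590–200 hPa: Δp = 390 hPa = 39000 Pa, q̄ = 0.0014 kg/kg → 0.0014 × 39000 / 9.8 = 5.57 mm
PW = 19.49 + 3.70 + 5.57 = 28.76 ≈ 28.8 mm.
Rainfall = ε × PW = 0.48 × 28.8 = 13.8 mm.

PW ≈ 28.8 mm; rainfall ≈ 13.8 mm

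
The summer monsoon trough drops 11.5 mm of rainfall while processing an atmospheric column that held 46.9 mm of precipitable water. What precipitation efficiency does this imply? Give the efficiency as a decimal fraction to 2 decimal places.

ε = rainfall / PW = 11.5 / 46.9 = 0.25.

ε ≈ 0.25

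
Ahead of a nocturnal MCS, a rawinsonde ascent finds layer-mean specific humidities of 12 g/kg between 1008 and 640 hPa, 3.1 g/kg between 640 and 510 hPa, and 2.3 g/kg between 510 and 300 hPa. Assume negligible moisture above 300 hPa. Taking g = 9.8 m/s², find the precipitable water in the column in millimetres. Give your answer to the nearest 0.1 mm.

Precipitable water is the column-integrated vapour mass per unit area: PW = (1/g) Σ q̄ Δp, with q in kg/kg and Δp in Pa (1 kg/m² of water = 1 mm).
Layer 1008–640 hPa: Δp = 368 hPa = 36800 Pa, q̄ = 0.012 kg/kg → 0.012 × 36800 / 9.8 = 45.06 mm
Layer 640–510 hPa: Δp = 130 hPa = 13000 Pa, q̄ = 0.0031 kg/kg → 0.0031 × 13000 / 9.8 = 4.11 mm
Layer 510–300 hPa: Δp = 210 hPa = 21000 Pa, q̄ = 0.0023 kg/kg → 0.0023 × 21000 / 9.8 = 4.93 mm
PW = 45.06 + 4.11 + 4.93 = 54.10 ≈ 54.1 mm.

PW ≈ 54.1 mm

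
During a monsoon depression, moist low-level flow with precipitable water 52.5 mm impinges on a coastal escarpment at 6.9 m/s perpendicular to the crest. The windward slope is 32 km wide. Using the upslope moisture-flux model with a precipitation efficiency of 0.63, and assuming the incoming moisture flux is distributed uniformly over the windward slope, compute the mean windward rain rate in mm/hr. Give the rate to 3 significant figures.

Incoming column moisture flux per unit ridge length: F = V × PW = 6.9 × 52.5 = 362.25 mm·m/s.
Spread over the 32 km slope with efficiency ε = 0.63: R = ε·F/W = 0.63 × 362.25 / 32000 m = 7.132e-03 mm/s.
R = 7.132e-03 × 3600 = 25.7 mm/hr.

R ≈ 25.7 mm/hr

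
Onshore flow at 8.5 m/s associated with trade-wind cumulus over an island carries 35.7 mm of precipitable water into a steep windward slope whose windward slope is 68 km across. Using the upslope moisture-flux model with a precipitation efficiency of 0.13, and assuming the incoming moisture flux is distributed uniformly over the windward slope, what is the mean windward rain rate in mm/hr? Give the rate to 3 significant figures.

Incoming column moisture flux per unit ridge length: F = V × PW = 8.5 × 35.7 = 303.45 mm·m/s.
Spread over the 68 km slope with efficiency ε = 0.13: R = ε·F/W = 0.13 × 303.45 / 68000 m = 5.801e-04 mm/s.
R = 5.801e-04 × 3600 = 2.09 mm/hr.

R ≈ 2.09 mm/hr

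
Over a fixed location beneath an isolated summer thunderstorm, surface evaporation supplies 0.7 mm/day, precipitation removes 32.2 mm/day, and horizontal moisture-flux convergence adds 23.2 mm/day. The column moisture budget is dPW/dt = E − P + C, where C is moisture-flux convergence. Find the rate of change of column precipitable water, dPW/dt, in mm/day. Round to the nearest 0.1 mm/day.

dPW/dt = E − P + C = 0.7 − 32.2 + (23.2) = -8.3 mm/day.

dPW/dt ≈ -8.3 mm/day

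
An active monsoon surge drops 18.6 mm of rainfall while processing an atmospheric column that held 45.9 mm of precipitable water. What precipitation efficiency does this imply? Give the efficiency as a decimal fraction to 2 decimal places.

ε = rainfall / PW = 18.6 / 45.9 = 0.41.

ε ≈ 0.41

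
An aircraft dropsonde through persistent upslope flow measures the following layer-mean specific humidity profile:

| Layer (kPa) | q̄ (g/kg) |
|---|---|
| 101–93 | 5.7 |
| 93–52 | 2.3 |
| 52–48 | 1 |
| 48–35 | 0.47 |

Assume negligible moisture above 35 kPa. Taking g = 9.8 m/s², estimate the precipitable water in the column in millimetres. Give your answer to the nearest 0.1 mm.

PW ≈ 15.3 mm

Precipitable water is the column-integrated vapour mass per unit area: PW = (1/g) Σ q̄ Δp, with q in kg/kg and Δp in Pa (1 kg/m² of water = 1 mm).
Layer 101–93 kPa: Δp = 80 hPa = 8000 Pa, q̄ = 0.0057 kg/kg → 0.0057 × 8000 / 9.8 = 4.65 mm
Layer 93–52 kPa: Δp = 410 hPa = 41000 Pa, q̄ = 0.0023 kg/kg → 0.0023 × 41000 / 9.8 = 9.62 mm
Layer 52–48 kPa: Δp = 40 hPa = 4000 Pa, q̄ = 0.001 kg/kg → 0.001 × 4000 / 9.8 = 0.41 mm
Layer 48–35 kPa: Δp = 130 hPa = 13000 Pa, q̄ = 0.00047 kg/kg → 0.00047 × 13000 / 9.8 = 0.62 mm
PW = 4.65 + 9.62 + 0.41 + 0.62 = 15.30 ≈ 15.3 mm.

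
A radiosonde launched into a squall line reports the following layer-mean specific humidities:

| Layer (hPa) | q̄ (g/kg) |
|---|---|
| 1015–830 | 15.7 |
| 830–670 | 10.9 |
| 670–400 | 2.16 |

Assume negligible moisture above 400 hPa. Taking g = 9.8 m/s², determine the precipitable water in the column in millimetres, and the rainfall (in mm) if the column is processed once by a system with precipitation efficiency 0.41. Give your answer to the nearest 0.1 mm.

Precipitable water is the column-integrated vapour mass per unit area: PW = (1/g) Σ q̄ Δp, with q in kg/kg and Δp in Pa (1 kg/m² of water = 1 mm).
Layer 1015–830 hPa: Δp = 185 hPa = 18500 Pa, q̄ = 0.0157 kg/kg → 0.0157 × 18500 / 9.8 = 29.64 mm
Layer 830–670 hPa: Δp = 160 hPa = 16000 Pa, q̄ = 0.0109 kg/kg → 0.0109 × 16000 / 9.8 = 17.80 mm
Layer 670–400 hPa: Δp = 270 hPa = 27000 Pa, q̄ = 0.00216 kg/kg → 0.00216 × 27000 / 9.8 = 5.95 mm
PW = 29.64 + 17.80 + 5.95 = 53.39 ≈ 53.4 mm.
Rainfall = ε × PW = 0.41 × 53.4 = 21.9 mm.

PW ≈ 53.4 mm; rainfall ≈ 21.9 mm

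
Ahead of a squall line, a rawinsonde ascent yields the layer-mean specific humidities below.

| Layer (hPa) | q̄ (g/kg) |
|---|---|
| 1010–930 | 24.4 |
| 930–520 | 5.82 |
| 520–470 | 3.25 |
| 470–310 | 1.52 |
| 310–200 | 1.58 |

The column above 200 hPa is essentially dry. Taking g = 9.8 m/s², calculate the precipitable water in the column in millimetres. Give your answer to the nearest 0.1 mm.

PW ≈ 50.2 mm

Precipitable water is the column-integrated vapour mass per unit area: PW = (1/g) Σ q̄ Δp, with q in kg/kg and Δp in Pa (1 kg/m² of water = 1 mm).
Layer 1010–930 hPa: Δp = 80 hPa = 8000 Pa, q̄ = 0.0244 kg/kg → 0.0244 × 8000 / 9.8 = 19.92 mm
Layer 930–520 hPa: Δp = 410 hPa = 41000 Pa, q̄ = 0.00582 kg/kg → 0.00582 × 41000 / 9.8 = 24.35 mm
Layer 520–470 hPa: Δp = 50 hPa = 5000 Pa, q̄ = 0.00325 kg/kg → 0.00325 × 5000 / 9.8 = 1.66 mm
Layer 470–310 hPa: Δp = 160 hPa = 16000 Pa, q̄ = 0.00152 kg/kg → 0.00152 × 16000 / 9.8 = 2.48 mm
Layer 310–200 hPa: Δp = 110 hPa = 11000 Pa, q̄ = 0.00158 kg/kg → 0.00158 × 11000 / 9.8 = 1.77 mm
PW = 19.92 + 24.35 + 1.66 + 2.48 + 1.77 = 50.18 ≈ 50.2 mm.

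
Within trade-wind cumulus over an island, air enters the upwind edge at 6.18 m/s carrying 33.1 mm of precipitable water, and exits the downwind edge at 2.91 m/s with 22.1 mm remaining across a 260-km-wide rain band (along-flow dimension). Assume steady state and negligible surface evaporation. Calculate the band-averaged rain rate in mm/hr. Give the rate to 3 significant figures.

R ≈ 1.94 mm/hr

Column moisture flux per unit crosswind length is F = V × PW.
Inflow: F_in = 6.18 × 33.1 = 204.558 mm·m/s
Outflow: F_out = 2.91 × 22.1 = 64.311 mm·m/s
Steady-state rate R = (F_in − F_out)/L = (204.558 − 64.311) / 260000 m = 5.394e-04 mm/s.
R = 5.394e-04 × 3600 = 1.94 mm/hr.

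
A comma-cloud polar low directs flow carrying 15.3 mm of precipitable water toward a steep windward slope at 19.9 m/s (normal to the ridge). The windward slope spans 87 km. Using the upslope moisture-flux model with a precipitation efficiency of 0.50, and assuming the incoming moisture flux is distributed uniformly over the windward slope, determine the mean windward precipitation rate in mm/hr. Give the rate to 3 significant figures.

Incoming column moisture flux per unit ridge length: F = V × PW = 19.9 × 15.3 = 304.47 mm·m/s.
Spread over the 87 km slope with efficiency ε = 0.50: R = ε·F/W = 0.50 × 304.47 / 87000 m = 1.750e-03 mm/s.
R = 1.750e-03 × 3600 = 6.30 mm/hr.

R ≈ 6.30 mm/hr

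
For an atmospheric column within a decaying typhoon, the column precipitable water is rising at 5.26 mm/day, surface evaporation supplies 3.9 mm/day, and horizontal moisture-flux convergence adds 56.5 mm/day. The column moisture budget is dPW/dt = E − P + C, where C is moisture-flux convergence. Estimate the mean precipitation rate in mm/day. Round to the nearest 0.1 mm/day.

dPW/dt = +5.26 mm/day.
P = E + C − dPW/dt = 3.9 + (56.5) − (+5.26) = 55.1 mm/day.

P ≈ 55.1 mm/day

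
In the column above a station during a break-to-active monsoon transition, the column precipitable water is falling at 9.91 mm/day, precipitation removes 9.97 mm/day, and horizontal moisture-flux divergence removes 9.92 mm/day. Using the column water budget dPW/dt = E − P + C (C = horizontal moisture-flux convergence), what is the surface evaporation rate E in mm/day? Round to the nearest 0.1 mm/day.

dPW/dt = -9.91 mm/day.
E = dPW/dt + P − C = (-9.91) + 9.97 − (-9.92) = 10.0 mm/day.

E ≈ 10.0 mm/day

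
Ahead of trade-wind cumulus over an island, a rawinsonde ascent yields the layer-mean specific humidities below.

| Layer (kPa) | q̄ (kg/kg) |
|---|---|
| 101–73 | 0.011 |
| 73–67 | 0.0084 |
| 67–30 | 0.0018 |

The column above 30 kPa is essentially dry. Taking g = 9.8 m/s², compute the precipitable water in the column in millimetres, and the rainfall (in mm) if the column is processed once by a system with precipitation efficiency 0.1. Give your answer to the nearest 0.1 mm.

Precipitable water is the column-integrated vapour mass per unit area: PW = (1/g) Σ q̄ Δp, with q in kg/kg and Δp in Pa (1 kg/m² of water = 1 mm).
Layer 101–73 kPa: Δp = 280 hPa = 28000 Pa, q̄ = 0.011 kg/kg → 0.011 × 28000 / 9.8 = 31.43 mm
Layer 73–67 kPa: Δp = 60 hPa = 6000 Pa, q̄ = 0.0084 kg/kg → 0.0084 × 6000 / 9.8 = 5.14 mm
Layer 67–30 kPa: Δp = 370 hPa = 37000 Pa, q̄ = 0.0018 kg/kg → 0.0018 × 37000 / 9.8 = 6.80 mm
PW = 31.43 + 5.14 + 6.80 = 43.37 ≈ 43.4 mm.
Rainfall = ε × PW = 0.1 × 43.4 = 4.3 mm.

PW ≈ 43.4 mm; rainfall ≈ 4.3 mm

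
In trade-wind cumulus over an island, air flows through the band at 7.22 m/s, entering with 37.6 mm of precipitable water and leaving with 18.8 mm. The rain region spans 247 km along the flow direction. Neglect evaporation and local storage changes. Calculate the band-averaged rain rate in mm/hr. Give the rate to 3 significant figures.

R ≈ 1.98 mm/hr

Column moisture flux per unit crosswind length is F = V × PW.
Inflow: F_in = 7.22 × 37.6 = 271.472 mm·m/s
Outflow: F_out = 7.22 × 18.8 = 135.736 mm·m/s
Steady-state rate R = (F_in − F_out)/L = (271.472 − 135.736) / 247000 m = 5.495e-04 mm/s.
R = 5.495e-04 × 3600 = 1.98 mm/hr.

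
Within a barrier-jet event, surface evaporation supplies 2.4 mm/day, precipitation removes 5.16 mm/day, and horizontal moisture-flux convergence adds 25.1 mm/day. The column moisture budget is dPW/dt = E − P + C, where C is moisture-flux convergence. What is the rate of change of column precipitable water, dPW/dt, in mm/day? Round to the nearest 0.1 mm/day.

dPW/dt = E − P + C = 2.4 − 5.16 + (25.1) = 22.3 mm/day.

dPW/dt ≈ 22.3 mm/day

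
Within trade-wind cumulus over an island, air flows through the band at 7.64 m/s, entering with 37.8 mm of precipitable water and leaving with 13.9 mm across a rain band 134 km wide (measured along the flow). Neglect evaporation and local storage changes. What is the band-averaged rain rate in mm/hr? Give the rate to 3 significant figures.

R ≈ 4.91 mm/hr

Column moisture flux per unit crosswind length is F = V × PW.
Inflow: F_in = 7.64 × 37.8 = 288.792 mm·m/s
Outflow: F_out = 7.64 × 13.9 = 106.196 mm·m/s
Steady-state rate R = (F_in − F_out)/L = (288.792 − 106.196) / 134000 m = 1.363e-03 mm/s.
R = 1.363e-03 × 3600 = 4.91 mm/hr.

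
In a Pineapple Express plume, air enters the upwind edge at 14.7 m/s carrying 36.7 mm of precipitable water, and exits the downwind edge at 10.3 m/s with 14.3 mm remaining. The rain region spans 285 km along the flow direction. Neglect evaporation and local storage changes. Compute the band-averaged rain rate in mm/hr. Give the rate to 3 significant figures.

R ≈ 4.95 mm/hr

Column moisture flux per unit crosswind length is F = V × PW.
Inflow: F_in = 14.7 × 36.7 = 539.49 mm·m/s
Outflow: F_out = 10.3 × 14.3 = 147.29 mm·m/s
Steady-state rate R = (F_in − F_out)/L = (539.49 − 147.29) / 285000 m = 1.376e-03 mm/s.
R = 1.376e-03 × 3600 = 4.95 mm/hr.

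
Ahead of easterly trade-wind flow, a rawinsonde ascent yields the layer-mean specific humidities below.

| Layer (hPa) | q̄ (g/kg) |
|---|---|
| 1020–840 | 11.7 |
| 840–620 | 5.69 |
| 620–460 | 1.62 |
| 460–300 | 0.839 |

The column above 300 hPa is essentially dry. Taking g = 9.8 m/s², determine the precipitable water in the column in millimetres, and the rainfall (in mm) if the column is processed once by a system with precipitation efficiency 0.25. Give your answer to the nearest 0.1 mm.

PW ≈ 38.3 mm; rainfall ≈ 9.6 mm

Precipitable water is the column-integrated vapour mass per unit area: PW = (1/g) Σ q̄ Δp, with q in kg/kg and Δp in Pa (1 kg/m² of water = 1 mm).
Layer 1020–840 hPa: Δp = 180 hPa = 18000 Pa, q̄ = 0.0117 kg/kg → 0.0117 × 18000 / 9.8 = 21.49 mm
Layer 840–620 hPa: Δp = 220 hPa = 22000 Pa, q̄ = 0.00569 kg/kg → 0.00569 × 22000 / 9.8 = 12.77 mm
Layer 620–460 hPa: Δp = 160 hPa = 16000 Pa, q̄ = 0.00162 kg/kg → 0.00162 × 16000 / 9.8 = 2.64 mm
Layer 460–300 hPa: Δp = 160 hPa = 16000 Pa, q̄ = 0.000839 kg/kg → 0.000839 × 16000 / 9.8 = 1.37 mm
PW = 21.49 + 12.77 + 2.64 + 1.37 = 38.27 ≈ 38.3 mm.
Rainfall = ε × PW = 0.25 × 38.3 = 9.6 mm.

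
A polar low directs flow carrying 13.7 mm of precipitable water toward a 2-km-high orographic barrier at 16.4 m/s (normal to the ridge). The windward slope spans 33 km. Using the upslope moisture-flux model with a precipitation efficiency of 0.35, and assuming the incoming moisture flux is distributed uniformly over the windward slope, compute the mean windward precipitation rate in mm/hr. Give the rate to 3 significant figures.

R ≈ 8.58 mm/hr

Incoming column moisture flux per unit ridge length: F = V × PW = 16.4 × 13.7 = 224.68 mm·m/s.
Spread over the 33 km slope with efficiency ε = 0.35: R = ε·F/W = 0.35 × 224.68 / 33000 m = 2.383e-03 mm/s.
R = 2.383e-03 × 3600 = 8.58 mm/hr.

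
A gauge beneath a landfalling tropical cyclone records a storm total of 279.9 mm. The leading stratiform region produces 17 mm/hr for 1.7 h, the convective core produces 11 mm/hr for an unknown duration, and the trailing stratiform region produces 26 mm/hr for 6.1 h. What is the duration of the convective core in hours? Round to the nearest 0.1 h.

Known phases: 17 × 1.7 + 26 × 6.1 = 28.9 + 158.6 = 187.5 mm.
Remaining depth = 279.9 − 187.5 = 92.4 mm.
Duration = 92.4 / 11 = 8.4 h.

duration ≈ 8.4 h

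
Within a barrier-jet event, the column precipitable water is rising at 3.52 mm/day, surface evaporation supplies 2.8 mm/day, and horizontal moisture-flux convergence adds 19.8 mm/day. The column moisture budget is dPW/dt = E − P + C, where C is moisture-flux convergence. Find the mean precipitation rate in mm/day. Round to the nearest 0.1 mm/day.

dPW/dt = +3.52 mm/day.
P = E + C − dPW/dt = 2.8 + (19.8) − (+3.52) = 19.1 mm/day.

P ≈ 19.1 mm/day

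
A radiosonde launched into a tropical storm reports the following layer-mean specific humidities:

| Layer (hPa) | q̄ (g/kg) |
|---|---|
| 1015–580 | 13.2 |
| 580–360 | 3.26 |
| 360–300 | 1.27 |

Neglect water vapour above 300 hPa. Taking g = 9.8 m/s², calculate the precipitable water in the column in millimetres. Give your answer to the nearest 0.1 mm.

Precipitable water is the column-integrated vapour mass per unit area: PW = (1/g) Σ q̄ Δp, with q in kg/kg and Δp in Pa (1 kg/m² of water = 1 mm).
Layer 1015–580 hPa: Δp = 435 hPa = 43500 Pa, q̄ = 0.0132 kg/kg → 0.0132 × 43500 / 9.8 = 58.59 mm
Layer 580–360 hPa: Δp = 220 hPa = 22000 Pa, q̄ = 0.00326 kg/kg → 0.00326 × 22000 / 9.8 = 7.32 mm
Layer 360–300 hPa: Δp = 60 hPa = 6000 Pa, q̄ = 0.00127 kg/kg → 0.00127 × 6000 / 9.8 = 0.78 mm
PW = 58.59 + 7.32 + 0.78 = 66.69 ≈ 66.7 mm.

PW ≈ 66.7 mm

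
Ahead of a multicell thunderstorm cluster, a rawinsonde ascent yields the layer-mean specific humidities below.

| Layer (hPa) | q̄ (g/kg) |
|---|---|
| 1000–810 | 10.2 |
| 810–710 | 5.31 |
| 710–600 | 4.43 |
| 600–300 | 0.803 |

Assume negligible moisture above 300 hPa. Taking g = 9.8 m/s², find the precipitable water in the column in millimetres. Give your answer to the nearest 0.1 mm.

PW ≈ 32.6 mm

Precipitable water is the column-integrated vapour mass per unit area: PW = (1/g) Σ q̄ Δp, with q in kg/kg and Δp in Pa (1 kg/m² of water = 1 mm).
Layer 1000–810 hPa: Δp = 190 hPa = 19000 Pa, q̄ = 0.0102 kg/kg → 0.0102 × 19000 / 9.8 = 19.78 mm
Layer 810–710 hPa: Δp = 100 hPa = 10000 Pa, q̄ = 0.00531 kg/kg → 0.00531 × 10000 / 9.8 = 5.42 mm
Layer 710–600 hPa: Δp = 110 hPa = 11000 Pa, q̄ = 0.00443 kg/kg → 0.00443 × 11000 / 9.8 = 4.97 mm
Layer 600–300 hPa: Δp = 300 hPa = 30000 Pa, q̄ = 0.000803 kg/kg → 0.000803 × 30000 / 9.8 = 2.46 mm
PW = 19.78 + 5.42 + 4.97 + 2.46 = 32.63 ≈ 32.6 mm.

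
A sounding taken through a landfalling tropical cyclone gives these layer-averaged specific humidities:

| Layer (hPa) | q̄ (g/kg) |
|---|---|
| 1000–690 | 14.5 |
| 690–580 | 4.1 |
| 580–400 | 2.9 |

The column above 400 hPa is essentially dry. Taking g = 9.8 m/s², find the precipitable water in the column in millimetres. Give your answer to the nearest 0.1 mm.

Precipitable water is the column-integrated vapour mass per unit area: PW = (1/g) Σ q̄ Δp, with q in kg/kg and Δp in Pa (1 kg/m² of water = 1 mm).
Layer 1000–690 hPa: Δp = 310 hPa = 31000 Pa, q̄ = 0.0145 kg/kg → 0.0145 × 31000 / 9.8 = 45.87 mm
Layer 690–580 hPa: Δp = 110 hPa = 11000 Pa, q̄ = 0.0041 kg/kg → 0.0041 × 11000 / 9.8 = 4.60 mm
Layer 580–400 hPa: Δp = 180 hPa = 18000 Pa, q̄ = 0.0029 kg/kg → 0.0029 × 18000 / 9.8 = 5.33 mm
PW = 45.87 + 4.60 + 5.33 = 55.80 ≈ 55.8 mm.

PW ≈ 55.8 mm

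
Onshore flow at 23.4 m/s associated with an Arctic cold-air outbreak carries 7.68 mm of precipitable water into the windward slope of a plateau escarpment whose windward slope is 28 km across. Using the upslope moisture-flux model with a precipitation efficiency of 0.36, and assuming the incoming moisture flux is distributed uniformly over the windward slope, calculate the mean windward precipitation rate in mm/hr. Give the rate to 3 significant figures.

Incoming column moisture flux per unit ridge length: F = V × PW = 23.4 × 7.68 = 179.712 mm·m/s.
Spread over the 28 km slope with efficiency ε = 0.36: R = ε·F/W = 0.36 × 179.712 / 28000 m = 2.311e-03 mm/s.
R = 2.311e-03 × 3600 = 8.32 mm/hr.

R ≈ 8.32 mm/hr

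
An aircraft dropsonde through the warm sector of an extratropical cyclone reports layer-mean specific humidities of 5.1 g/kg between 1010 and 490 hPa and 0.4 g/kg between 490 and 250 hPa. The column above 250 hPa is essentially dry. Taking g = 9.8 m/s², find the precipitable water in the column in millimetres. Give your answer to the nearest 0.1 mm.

Precipitable water is the column-integrated vapour mass per unit area: PW = (1/g) Σ q̄ Δp, with q in kg/kg and Δp in Pa (1 kg/m² of water = 1 mm).
Layer 1010–490 hPa: Δp = 520 hPa = 52000 Pa, q̄ = 0.0051 kg/kg → 0.0051 × 52000 / 9.8 = 27.06 mm
Layer 490–250 hPa: Δp = 240 hPa = 24000 Pa, q̄ = 0.0004 kg/kg → 0.0004 × 24000 / 9.8 = 0.98 mm
PW = 27.06 + 0.98 = 28.04 ≈ 28.0 mm.

PW ≈ 28.0 mm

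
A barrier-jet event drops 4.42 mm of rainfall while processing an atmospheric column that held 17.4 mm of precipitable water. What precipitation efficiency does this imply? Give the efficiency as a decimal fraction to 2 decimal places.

ε = rainfall / PW = 4.42 / 17.4 = 0.25.

ε ≈ 0.25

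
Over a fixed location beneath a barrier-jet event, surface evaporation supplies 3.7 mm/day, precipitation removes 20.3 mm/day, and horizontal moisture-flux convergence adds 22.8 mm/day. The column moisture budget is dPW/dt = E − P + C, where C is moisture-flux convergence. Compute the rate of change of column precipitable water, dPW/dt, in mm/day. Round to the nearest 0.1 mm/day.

dPW/dt ≈ 6.2 mm/day

dPW/dt = E − P + C = 3.7 − 20.3 + (22.8) = 6.2 mm/day.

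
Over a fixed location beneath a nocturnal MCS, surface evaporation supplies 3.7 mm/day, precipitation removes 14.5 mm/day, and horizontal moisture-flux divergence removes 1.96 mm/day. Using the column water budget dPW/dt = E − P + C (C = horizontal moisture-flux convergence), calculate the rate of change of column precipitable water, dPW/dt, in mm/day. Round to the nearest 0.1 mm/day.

dPW/dt = E − P + C = 3.7 − 14.5 + (-1.96) = -12.8 mm/day.

dPW/dt ≈ -12.8 mm/day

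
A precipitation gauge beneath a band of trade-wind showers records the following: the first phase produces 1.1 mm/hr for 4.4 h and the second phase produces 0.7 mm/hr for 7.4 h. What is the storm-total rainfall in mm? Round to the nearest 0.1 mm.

Total = Σ Rᵢ Δtᵢ = 1.1 × 4.4 + 0.7 × 7.4
      = 4.84 + 5.18 = 10.0 mm.

total ≈ 10.0 mm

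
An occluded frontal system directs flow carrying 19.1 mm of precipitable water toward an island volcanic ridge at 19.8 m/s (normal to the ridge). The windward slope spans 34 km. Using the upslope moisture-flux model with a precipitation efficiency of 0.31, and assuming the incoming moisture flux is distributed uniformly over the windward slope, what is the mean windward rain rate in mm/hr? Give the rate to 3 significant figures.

R ≈ 12.4 mm/hr

Incoming column moisture flux per unit ridge length: F = V × PW = 19.8 × 19.1 = 378.18 mm·m/s.
Spread over the 34 km slope with efficiency ε = 0.31: R = ε·F/W = 0.31 × 378.18 / 34000 m = 3.448e-03 mm/s.
R = 3.448e-03 × 3600 = 12.4 mm/hr.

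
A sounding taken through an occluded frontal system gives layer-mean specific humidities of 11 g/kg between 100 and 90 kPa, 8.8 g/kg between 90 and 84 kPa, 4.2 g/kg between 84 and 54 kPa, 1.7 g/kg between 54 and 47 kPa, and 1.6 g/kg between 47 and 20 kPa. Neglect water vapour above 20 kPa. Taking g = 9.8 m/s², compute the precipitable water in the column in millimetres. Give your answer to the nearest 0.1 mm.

Precipitable water is the column-integrated vapour mass per unit area: PW = (1/g) Σ q̄ Δp, with q in kg/kg and Δp in Pa (1 kg/m² of water = 1 mm).
Layer 100–90 kPa: Δp = 100 hPa = 10000 Pa, q̄ = 0.011 kg/kg → 0.011 × 10000 / 9.8 = 11.22 mm
Layer 90–84 kPa: Δp = 60 hPa = 6000 Pa, q̄ = 0.0088 kg/kg → 0.0088 × 6000 / 9.8 = 5.39 mm
Layer 84–54 kPa: Δp = 300 hPa = 30000 Pa, q̄ = 0.0042 kg/kg → 0.0042 × 30000 / 9.8 = 12.86 mm
Layer 54–47 kPa: Δp = 70 hPa = 7000 Pa, q̄ = 0.0017 kg/kg → 0.0017 × 7000 / 9.8 = 1.21 mm
Layer 47–20 kPa: Δp = 270 hPa = 27000 Pa, q̄ = 0.0016 kg/kg → 0.0016 × 27000 / 9.8 = 4.41 mm
PW = 11.22 + 5.39 + 12.86 + 1.21 + 4.41 = 35.09 ≈ 35.1 mm.

PW ≈ 35.1 mm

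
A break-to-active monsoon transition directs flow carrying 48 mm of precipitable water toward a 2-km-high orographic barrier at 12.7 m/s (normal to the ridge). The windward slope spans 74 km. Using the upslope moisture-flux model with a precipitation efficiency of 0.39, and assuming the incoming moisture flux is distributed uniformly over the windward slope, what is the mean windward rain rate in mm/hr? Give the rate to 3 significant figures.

R ≈ 11.6 mm/hr

Incoming column moisture flux per unit ridge length: F = V × PW = 12.7 × 48 = 609.6 mm·m/s.
Spread over the 74 km slope with efficiency ε = 0.39: R = ε·F/W = 0.39 × 609.6 / 74000 m = 3.213e-03 mm/s.
R = 3.213e-03 × 3600 = 11.6 mm/hr.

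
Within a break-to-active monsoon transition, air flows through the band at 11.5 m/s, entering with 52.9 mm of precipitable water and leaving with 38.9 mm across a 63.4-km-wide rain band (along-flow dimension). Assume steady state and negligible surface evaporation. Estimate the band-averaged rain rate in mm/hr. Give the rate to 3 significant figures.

R ≈ 9.14 mm/hr

Column moisture flux per unit crosswind length is F = V × PW.
Inflow: F_in = 11.5 × 52.9 = 608.35 mm·m/s
Outflow: F_out = 11.5 × 38.9 = 447.35 mm·m/s
Steady-state rate R = (F_in − F_out)/L = (608.35 − 447.35) / 63400 m = 2.539e-03 mm/s.
R = 2.539e-03 × 3600 = 9.14 mm/hr.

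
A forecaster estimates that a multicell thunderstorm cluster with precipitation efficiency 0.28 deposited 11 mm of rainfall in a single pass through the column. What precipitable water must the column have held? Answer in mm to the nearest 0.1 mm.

PW ≈ 39.3 mm

PW = rainfall / ε = 11 / 0.28 = 39.3 mm.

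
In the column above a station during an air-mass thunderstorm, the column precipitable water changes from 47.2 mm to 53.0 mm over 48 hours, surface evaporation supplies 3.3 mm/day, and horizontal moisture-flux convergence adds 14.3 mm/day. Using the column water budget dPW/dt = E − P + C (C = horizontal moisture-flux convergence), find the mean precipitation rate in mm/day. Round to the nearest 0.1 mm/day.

dPW/dt = (53.0 − 47.2) mm / (48/24 day) = +2.900 mm/day.
P = E + C − dPW/dt = 3.3 + (14.3) − (+2.900) = 14.7 mm/day.

P ≈ 14.7 mm/day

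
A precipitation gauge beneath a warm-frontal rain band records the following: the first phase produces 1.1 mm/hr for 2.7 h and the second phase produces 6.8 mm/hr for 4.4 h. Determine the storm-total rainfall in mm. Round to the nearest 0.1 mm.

Total = Σ Rᵢ Δtᵢ = 1.1 × 2.7 + 6.8 × 4.4
      = 2.97 + 29.92 = 32.9 mm.

total ≈ 32.9 mm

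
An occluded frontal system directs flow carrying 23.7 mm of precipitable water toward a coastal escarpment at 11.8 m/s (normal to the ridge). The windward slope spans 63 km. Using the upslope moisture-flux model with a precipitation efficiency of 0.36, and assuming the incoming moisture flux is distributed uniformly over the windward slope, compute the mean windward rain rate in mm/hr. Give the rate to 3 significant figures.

R ≈ 5.75 mm/hr

Incoming column moisture flux per unit ridge length: F = V × PW = 11.8 × 23.7 = 279.66 mm·m/s.
Spread over the 63 km slope with efficiency ε = 0.36: R = ε·F/W = 0.36 × 279.66 / 63000 m = 1.598e-03 mm/s.
R = 1.598e-03 × 3600 = 5.75 mm/hr.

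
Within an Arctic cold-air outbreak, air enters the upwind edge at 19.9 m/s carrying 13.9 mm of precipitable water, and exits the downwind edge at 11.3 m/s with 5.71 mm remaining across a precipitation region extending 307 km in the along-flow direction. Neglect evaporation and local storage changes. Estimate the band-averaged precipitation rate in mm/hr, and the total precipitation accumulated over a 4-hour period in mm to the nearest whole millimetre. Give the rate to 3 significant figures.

R ≈ 2.49 mm/hr; total ≈ 10 mm

Column moisture flux per unit crosswind length is F = V × PW.
Inflow: F_in = 19.9 × 13.9 = 276.61 mm·m/s
Outflow: F_out = 11.3 × 5.71 = 64.523 mm·m/s
Steady-state rate R = (F_in − F_out)/L = (276.61 − 64.523) / 307000 m = 6.908e-04 mm/s.
R = 6.908e-04 × 3600 = 2.49 mm/hr.
Over 4 h: total = 2.49 × 4 = 9.96 ≈ 10 mm.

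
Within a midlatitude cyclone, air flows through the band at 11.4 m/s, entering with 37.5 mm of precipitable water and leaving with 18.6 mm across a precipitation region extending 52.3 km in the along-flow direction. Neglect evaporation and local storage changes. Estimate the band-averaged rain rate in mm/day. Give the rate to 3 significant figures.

R ≈ 356 mm/day

Column moisture flux per unit crosswind length is F = V × PW.
Inflow: F_in = 11.4 × 37.5 = 427.5 mm·m/s
Outflow: F_out = 11.4 × 18.6 = 212.04 mm·m/s
Steady-state rate R = (F_in − F_out)/L = (427.5 − 212.04) / 52300 m = 4.120e-03 mm/s.
R = 4.120e-03 × 3600 × 24 = 356 mm/day.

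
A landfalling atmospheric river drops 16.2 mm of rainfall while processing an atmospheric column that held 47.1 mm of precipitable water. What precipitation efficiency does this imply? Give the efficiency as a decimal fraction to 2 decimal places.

ε = rainfall / PW = 16.2 / 47.1 = 0.34.

ε ≈ 0.34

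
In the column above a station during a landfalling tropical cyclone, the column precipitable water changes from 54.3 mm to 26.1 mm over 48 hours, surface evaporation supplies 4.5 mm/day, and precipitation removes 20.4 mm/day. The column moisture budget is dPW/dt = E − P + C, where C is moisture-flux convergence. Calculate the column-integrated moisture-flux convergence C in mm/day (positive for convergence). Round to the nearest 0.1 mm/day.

dPW/dt = (26.1 − 54.3) mm / (48/24 day) = -14.100 mm/day.
C = dPW/dt − E + P = (-14.100) − 4.5 + 20.4 = 1.8 mm/day.

C ≈ 1.8 mm/day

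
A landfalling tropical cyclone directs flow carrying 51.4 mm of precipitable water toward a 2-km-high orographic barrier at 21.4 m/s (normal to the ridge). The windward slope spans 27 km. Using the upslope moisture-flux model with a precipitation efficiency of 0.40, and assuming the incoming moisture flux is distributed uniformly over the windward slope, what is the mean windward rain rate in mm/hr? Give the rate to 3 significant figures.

R ≈ 58.7 mm/hr

Incoming column moisture flux per unit ridge length: F = V × PW = 21.4 × 51.4 = 1099.96 mm·m/s.
Spread over the 27 km slope with efficiency ε = 0.40: R = ε·F/W = 0.40 × 1099.96 / 27000 m = 1.630e-02 mm/s.
R = 1.630e-02 × 3600 = 58.7 mm/hr.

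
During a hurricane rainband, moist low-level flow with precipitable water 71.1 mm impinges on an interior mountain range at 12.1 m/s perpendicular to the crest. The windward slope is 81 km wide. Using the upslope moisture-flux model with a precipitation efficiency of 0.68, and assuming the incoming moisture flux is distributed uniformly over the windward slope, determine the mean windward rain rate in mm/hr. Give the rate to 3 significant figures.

R ≈ 26.0 mm/hr

Incoming column moisture flux per unit ridge length: F = V × PW = 12.1 × 71.1 = 860.31 mm·m/s.
Spread over the 81 km slope with efficiency ε = 0.68: R = ε·F/W = 0.68 × 860.31 / 81000 m = 7.222e-03 mm/s.
R = 7.222e-03 × 3600 = 26.0 mm/hr.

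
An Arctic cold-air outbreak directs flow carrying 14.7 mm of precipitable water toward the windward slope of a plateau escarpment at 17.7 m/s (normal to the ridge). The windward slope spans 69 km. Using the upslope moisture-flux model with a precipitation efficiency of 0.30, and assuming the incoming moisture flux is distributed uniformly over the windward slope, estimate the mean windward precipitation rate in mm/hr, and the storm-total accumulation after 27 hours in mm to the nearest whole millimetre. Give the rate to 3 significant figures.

R ≈ 4.07 mm/hr; total ≈ 110 mm

Incoming column moisture flux per unit ridge length: F = V × PW = 17.7 × 14.7 = 260.19 mm·m/s.
Spread over the 69 km slope with efficiency ε = 0.30: R = ε·F/W = 0.30 × 260.19 / 69000 m = 1.131e-03 mm/s.
R = 1.131e-03 × 3600 = 4.07 mm/hr.
Over 27 h: total = 4.07 × 27 = 109.89 ≈ 110 mm.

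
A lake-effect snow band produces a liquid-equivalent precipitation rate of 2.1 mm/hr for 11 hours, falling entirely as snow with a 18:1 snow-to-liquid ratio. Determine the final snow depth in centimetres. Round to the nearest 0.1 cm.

snow depth ≈ 41.6 cm

Liquid-equivalent depth = 2.1 × 11 = 23.1 mm.
Snow depth = 23.1 mm × 18 = 415.8 mm = 41.6 cm.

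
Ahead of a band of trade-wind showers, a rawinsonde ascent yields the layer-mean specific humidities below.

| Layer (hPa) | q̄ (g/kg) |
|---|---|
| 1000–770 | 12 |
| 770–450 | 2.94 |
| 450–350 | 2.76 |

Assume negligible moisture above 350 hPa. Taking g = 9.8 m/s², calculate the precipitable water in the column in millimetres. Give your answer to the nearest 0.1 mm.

Precipitable water is the column-integrated vapour mass per unit area: PW = (1/g) Σ q̄ Δp, with q in kg/kg and Δp in Pa (1 kg/m² of water = 1 mm).
Layer 1000–770 hPa: Δp = 230 hPa = 23000 Pa, q̄ = 0.012 kg/kg → 0.012 × 23000 / 9.8 = 28.16 mm
Layer 770–450 hPa: Δp = 320 hPa = 32000 Pa, q̄ = 0.00294 kg/kg → 0.00294 × 32000 / 9.8 = 9.60 mm
Layer 450–350 hPa: Δp = 100 hPa = 10000 Pa, q̄ = 0.00276 kg/kg → 0.00276 × 10000 / 9.8 = 2.82 mm
PW = 28.16 + 9.60 + 2.82 = 40.58 ≈ 40.6 mm.

PW ≈ 40.6 mm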